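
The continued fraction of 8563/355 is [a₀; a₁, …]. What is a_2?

8563 = 24·355 + 43   →  a_0 = 24
355 = 8·43 + 11   →  a_1 = 8
43 = 3·11 + 10   →  a_2 = 3

3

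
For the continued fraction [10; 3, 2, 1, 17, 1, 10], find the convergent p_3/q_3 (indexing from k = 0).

Using pₖ = aₖpₖ₋₁ + pₖ₋₂, qₖ = aₖqₖ₋₁ + qₖ₋₂ (with p₋₁=1, p₋₂=0, q₋₁=0, q₋₂=1):
  k=0: a=10, p=10, q=1
  k=1: a=3, p=31, q=3
  k=2: a=2, p=72, q=7
  k=3: a=1, p=103, q=10

103/10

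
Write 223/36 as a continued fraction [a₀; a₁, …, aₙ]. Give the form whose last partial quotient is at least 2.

223 = 6×36 + 7
36 = 5×7 + 1
7 = 7×1 + 0  (stop)
So 223/36 = [6; 5, 7].

[6; 5, 7]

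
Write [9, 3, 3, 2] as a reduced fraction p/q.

Using pₖ = aₖpₖ₋₁ + pₖ₋₂ and qₖ = aₖqₖ₋₁ + qₖ₋₂:
  k=0: a=9, p=9, q=1
  k=1: a=3, p=28, q=3
  k=2: a=3, p=93, q=10
  k=3: a=2, p=214, q=23

214/23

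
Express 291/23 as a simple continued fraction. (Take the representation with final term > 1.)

[12; 1, 1, 1, 7]

291 = 12*23 + 15
23 = 1*15 + 8
15 = 1*8 + 7
8 = 1*7 + 1
7 = 7*1 + 0  (stop)
So 291/23 = [12; 1, 1, 1, 7].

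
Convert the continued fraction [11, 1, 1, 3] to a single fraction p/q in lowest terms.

81/7

Using pₖ = aₖpₖ₋₁ + pₖ₋₂ and qₖ = aₖqₖ₋₁ + qₖ₋₂:
  k=0: a=11, p=11, q=1
  k=1: a=1, p=12, q=1
  k=2: a=1, p=23, q=2
  k=3: a=3, p=81, q=7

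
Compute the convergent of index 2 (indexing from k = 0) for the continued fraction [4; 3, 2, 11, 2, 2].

30/7

Using pₖ = aₖpₖ₋₁ + pₖ₋₂, qₖ = aₖqₖ₋₁ + qₖ₋₂ (with p₋₁=1, p₋₂=0, q₋₁=0, q₋₂=1):
  k=0: a=4, p=4, q=1
  k=1: a=3, p=13, q=3
  k=2: a=2, p=30, q=7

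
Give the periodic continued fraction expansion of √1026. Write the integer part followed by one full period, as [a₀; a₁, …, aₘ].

a₀ = ⌊√1026⌋ = 32.
With m₀=0, d₀=1 and mₖ₊₁ = dₖaₖ − mₖ, dₖ₊₁ = (n − mₖ₊₁²)/dₖ, aₖ₊₁ = ⌊(a₀+mₖ₊₁)/dₖ₊₁⌋:
  k=1: m=32, d=2, a=32
  k=2: m=32, d=1, a=64
d=1 and a=2a₀=64 at k=2, so the next step gives (m, d) = (32, 2) again — its k=1 value — and the period has length 2.

[32; 32, 64]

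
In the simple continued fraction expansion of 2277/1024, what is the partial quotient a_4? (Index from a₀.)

3

2277 = 2·1024 + 229   →  a_0 = 2
1024 = 4·229 + 108   →  a_1 = 4
229 = 2·108 + 13   →  a_2 = 2
108 = 8·13 + 4   →  a_3 = 8
13 = 3·4 + 1   →  a_4 = 3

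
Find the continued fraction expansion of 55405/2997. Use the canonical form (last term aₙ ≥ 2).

[18; 2, 18, 2, 7, 2, 2]

55405 = 18·2997 + 1459
2997 = 2·1459 + 79
1459 = 18·79 + 37
79 = 2·37 + 5
37 = 7·5 + 2
5 = 2·2 + 1
2 = 2·1 + 0  (stop)
So 55405/2997 = [18; 2, 18, 2, 7, 2, 2].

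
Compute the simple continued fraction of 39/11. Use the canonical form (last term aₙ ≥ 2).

39 = 3×11 + 6
11 = 1×6 + 5
6 = 1×5 + 1
5 = 5×1 + 0  (stop)
So 39/11 = [3; 1, 1, 5].

[3; 1, 1, 5]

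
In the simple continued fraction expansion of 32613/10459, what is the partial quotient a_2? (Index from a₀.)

2

32613 = 3·10459 + 1236   →  a_0 = 3
10459 = 8·1236 + 571   →  a_1 = 8
1236 = 2·571 + 94   →  a_2 = 2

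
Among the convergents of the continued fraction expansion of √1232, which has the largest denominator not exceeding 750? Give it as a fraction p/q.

24605/701

√1232 = [35; 10, 70, …] (period length 2).
Convergents:
  p_0/q_0 = 35/1
  p_1/q_1 = 351/10
  p_2/q_2 = 24605/701
  p_3/q_3 = 246401/7020
q_2 = 701 ≤ 750 < 7020 = q_3, so the answer is 24605/701.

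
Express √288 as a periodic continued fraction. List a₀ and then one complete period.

[16; 1, 32]

a₀ = ⌊√288⌋ = 16.
With m₀=0, d₀=1 and mₖ₊₁ = dₖaₖ − mₖ, dₖ₊₁ = (n − mₖ₊₁²)/dₖ, aₖ₊₁ = ⌊(a₀+mₖ₊₁)/dₖ₊₁⌋:
  k=1: m=16, d=32, a=1
  k=2: m=16, d=1, a=32
d=1 and a=2a₀=32 at k=2, so the next step gives (m, d) = (16, 32) again — its k=1 value — and the period has length 2.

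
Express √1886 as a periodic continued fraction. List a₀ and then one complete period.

[43; 2, 2, 1, 42, 1, 2, 2, 86]

a₀ = ⌊√1886⌋ = 43.
With m₀=0, d₀=1 and mₖ₊₁ = dₖaₖ − mₖ, dₖ₊₁ = (n − mₖ₊₁²)/dₖ, aₖ₊₁ = ⌊(a₀+mₖ₊₁)/dₖ₊₁⌋:
  k=1: m=43, d=37, a=2
  k=2: m=31, d=25, a=2
  k=3: m=19, d=61, a=1
  k=4: m=42, d=2, a=42
  k=5: m=42, d=61, a=1
  k=6: m=19, d=25, a=2
  k=7: m=31, d=37, a=2
  k=8: m=43, d=1, a=86
d=1 and a=2a₀=86 at k=8, so the next step gives (m, d) = (43, 37) again — its k=1 value — and the period has length 8.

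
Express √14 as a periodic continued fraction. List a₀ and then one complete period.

[3; 1, 2, 1, 6]

a₀ = ⌊√14⌋ = 3.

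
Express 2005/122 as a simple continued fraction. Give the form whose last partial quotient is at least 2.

[16; 2, 3, 3, 5]

2005 = 16*122 + 53
122 = 2*53 + 16
53 = 3*16 + 5
16 = 3*5 + 1
5 = 5*1 + 0  (stop)
So 2005/122 = [16; 2, 3, 3, 5].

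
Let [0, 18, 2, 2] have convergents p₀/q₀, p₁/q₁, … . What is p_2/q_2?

Using pₖ = aₖpₖ₋₁ + pₖ₋₂, qₖ = aₖqₖ₋₁ + qₖ₋₂ (with p₋₁=1, p₋₂=0, q₋₁=0, q₋₂=1):
  k=0: a=0, p=0, q=1
  k=1: a=18, p=1, q=18
  k=2: a=2, p=2, q=37

2/37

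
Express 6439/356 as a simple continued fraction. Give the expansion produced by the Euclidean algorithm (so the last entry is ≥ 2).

6439 = 18·356 + 31
356 = 11·31 + 15
31 = 2·15 + 1
15 = 15·1 + 0  (stop)
So 6439/356 = [18; 11, 2, 15].

[18; 11, 2, 15]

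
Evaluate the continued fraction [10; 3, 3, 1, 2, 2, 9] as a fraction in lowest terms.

8255/801

Fold from the inside: start with 9/1.
  2 + 1/9 = 19/9
  2 + 9/19 = 47/19
  1 + 19/47 = 66/47
  3 + 47/66 = 245/66
  3 + 66/245 = 801/245
  10 + 245/801 = 8255/801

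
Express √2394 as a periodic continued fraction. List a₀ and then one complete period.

a₀ = ⌊√2394⌋ = 48.
With m₀=0, d₀=1 and mₖ₊₁ = dₖaₖ − mₖ, dₖ₊₁ = (n − mₖ₊₁²)/dₖ, aₖ₊₁ = ⌊(a₀+mₖ₊₁)/dₖ₊₁⌋:
  k=1: m=48, d=90, a=1
  k=2: m=42, d=7, a=12
  k=3: m=42, d=90, a=1
  k=4: m=48, d=1, a=96
d=1 and a=2a₀=96 at k=4, so the next step gives (m, d) = (48, 90) again — its k=1 value — and the period has length 4.

[48; 1, 12, 1, 96]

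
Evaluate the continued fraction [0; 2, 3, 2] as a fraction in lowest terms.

Fold from the inside: start with 2/1.
  3 + 1/2 = 7/2
  2 + 2/7 = 16/7
  0 + 7/16 = 7/16

7/16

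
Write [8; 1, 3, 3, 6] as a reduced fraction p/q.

Fold from the inside: start with 6/1.
  3 + 1/6 = 19/6
  3 + 6/19 = 63/19
  1 + 19/63 = 82/63
  8 + 63/82 = 719/82

719/82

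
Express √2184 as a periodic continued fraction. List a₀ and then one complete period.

[46; 1, 2, 1, 2, 1, 92]

a₀ = ⌊√2184⌋ = 46.
With m₀=0, d₀=1 and mₖ₊₁ = dₖaₖ − mₖ, dₖ₊₁ = (n − mₖ₊₁²)/dₖ, aₖ₊₁ = ⌊(a₀+mₖ₊₁)/dₖ₊₁⌋:
  k=1: m=46, d=68, a=1
  k=2: m=22, d=25, a=2
  k=3: m=28, d=56, a=1
  k=4: m=28, d=25, a=2
  k=5: m=22, d=68, a=1
  k=6: m=46, d=1, a=92
d=1 and a=2a₀=92 at k=6, so the next step gives (m, d) = (46, 68) again — its k=1 value — and the period has length 6.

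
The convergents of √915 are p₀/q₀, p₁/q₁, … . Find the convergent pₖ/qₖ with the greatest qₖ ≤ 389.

√915 = [30; 4, 60, …] (period length 2).
Convergents:
  p_0/q_0 = 30/1
  p_1/q_1 = 121/4
  p_2/q_2 = 7290/241
  p_3/q_3 = 29281/968
q_2 = 241 ≤ 389 < 968 = q_3, so the answer is 7290/241.

7290/241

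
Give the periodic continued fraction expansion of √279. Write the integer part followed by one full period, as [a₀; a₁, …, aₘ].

a₀ = ⌊√279⌋ = 16.
With m₀=0, d₀=1 and mₖ₊₁ = dₖaₖ − mₖ, dₖ₊₁ = (n − mₖ₊₁²)/dₖ, aₖ₊₁ = ⌊(a₀+mₖ₊₁)/dₖ₊₁⌋:
  k=1: m=16, d=23, a=1
  k=2: m=7, d=10, a=2
  k=3: m=13, d=11, a=2
  k=4: m=9, d=18, a=1
  k=5: m=9, d=11, a=2
  k=6: m=13, d=10, a=2
  k=7: m=7, d=23, a=1
  k=8: m=16, d=1, a=32
d=1 and a=2a₀=32 at k=8, so the next step gives (m, d) = (16, 23) again — its k=1 value — and the period has length 8.

[16; 1, 2, 2, 1, 2, 2, 1, 32]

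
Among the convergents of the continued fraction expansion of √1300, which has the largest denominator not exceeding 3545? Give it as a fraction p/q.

46764/1297

√1300 = [36; 18, 72, …] (period length 2).
Convergents:
  p_0/q_0 = 36/1
  p_1/q_1 = 649/18
  p_2/q_2 = 46764/1297
  p_3/q_3 = 842401/23364
q_2 = 1297 ≤ 3545 < 23364 = q_3, so the answer is 46764/1297.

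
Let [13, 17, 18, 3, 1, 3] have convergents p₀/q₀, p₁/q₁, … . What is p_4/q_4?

Using pₖ = aₖpₖ₋₁ + pₖ₋₂, qₖ = aₖqₖ₋₁ + qₖ₋₂ (with p₋₁=1, p₋₂=0, q₋₁=0, q₋₂=1):
  k=0: a=13, p=13, q=1
  k=1: a=17, p=222, q=17
  k=2: a=18, p=4009, q=307
  k=3: a=3, p=12249, q=938
  k=4: a=1, p=16258, q=1245

16258/1245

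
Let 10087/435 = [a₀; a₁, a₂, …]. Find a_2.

3

10087 = 23·435 + 82   →  a_0 = 23
435 = 5·82 + 25   →  a_1 = 5
82 = 3·25 + 7   →  a_2 = 3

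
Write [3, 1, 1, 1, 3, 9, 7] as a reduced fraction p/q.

Using pₖ = aₖpₖ₋₁ + pₖ₋₂ and qₖ = aₖqₖ₋₁ + qₖ₋₂:
  k=0: a=3, p=3, q=1
  k=1: a=1, p=4, q=1
  k=2: a=1, p=7, q=2
  k=3: a=1, p=11, q=3
  k=4: a=3, p=40, q=11
  k=5: a=9, p=371, q=102
  k=6: a=7, p=2637, q=725

2637/725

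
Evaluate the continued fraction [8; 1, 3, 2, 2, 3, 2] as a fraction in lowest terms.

1509/172

Fold from the inside: start with 2/1.
  3 + 1/2 = 7/2
  2 + 2/7 = 16/7
  2 + 7/16 = 39/16
  3 + 16/39 = 133/39
  1 + 39/133 = 172/133
  8 + 133/172 = 1509/172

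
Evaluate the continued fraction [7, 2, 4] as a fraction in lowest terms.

Using pₖ = aₖpₖ₋₁ + pₖ₋₂ and qₖ = aₖqₖ₋₁ + qₖ₋₂:
  k=0: a=7, p=7, q=1
  k=1: a=2, p=15, q=2
  k=2: a=4, p=67, q=9

67/9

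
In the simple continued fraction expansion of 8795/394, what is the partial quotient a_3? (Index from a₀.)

1

8795 = 22·394 + 127   →  a_0 = 22
394 = 3·127 + 13   →  a_1 = 3
127 = 9·13 + 10   →  a_2 = 9
13 = 1·10 + 3   →  a_3 = 1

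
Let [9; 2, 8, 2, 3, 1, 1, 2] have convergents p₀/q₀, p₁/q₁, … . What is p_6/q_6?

2709/286

Using pₖ = aₖpₖ₋₁ + pₖ₋₂, qₖ = aₖqₖ₋₁ + qₖ₋₂ (with p₋₁=1, p₋₂=0, q₋₁=0, q₋₂=1):
  k=0: a=9, p=9, q=1
  k=1: a=2, p=19, q=2
  k=2: a=8, p=161, q=17
  k=3: a=2, p=341, q=36
  k=4: a=3, p=1184, q=125
  k=5: a=1, p=1525, q=161
  k=6: a=1, p=2709, q=286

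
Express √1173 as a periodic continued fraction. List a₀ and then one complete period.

[34; 4, 68]

a₀ = ⌊√1173⌋ = 34.
With m₀=0, d₀=1 and mₖ₊₁ = dₖaₖ − mₖ, dₖ₊₁ = (n − mₖ₊₁²)/dₖ, aₖ₊₁ = ⌊(a₀+mₖ₊₁)/dₖ₊₁⌋:
  k=1: m=34, d=17, a=4
  k=2: m=34, d=1, a=68
d=1 and a=2a₀=68 at k=2, so the next step gives (m, d) = (34, 17) again — its k=1 value — and the period has length 2.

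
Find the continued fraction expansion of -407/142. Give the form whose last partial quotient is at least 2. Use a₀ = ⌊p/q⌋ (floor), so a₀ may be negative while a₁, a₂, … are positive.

-407 = -3·142 + 19
142 = 7·19 + 9
19 = 2·9 + 1
9 = 9·1 + 0  (stop)
So -407/142 = [-3; 7, 2, 9].

[-3; 7, 2, 9]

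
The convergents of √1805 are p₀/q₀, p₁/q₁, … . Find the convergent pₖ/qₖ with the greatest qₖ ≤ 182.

2889/68

√1805 = [42; 2, 16, 2, 84, …] (period length 4).
Convergents:
  p_0/q_0 = 42/1
  p_1/q_1 = 85/2
  p_2/q_2 = 1402/33
  p_3/q_3 = 2889/68
  p_4/q_4 = 244078/5745
q_3 = 68 ≤ 182 < 5745 = q_4, so the answer is 2889/68.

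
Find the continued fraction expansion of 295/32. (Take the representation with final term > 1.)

[9; 4, 1, 1, 3]

295 = 9·32 + 7
32 = 4·7 + 4
7 = 1·4 + 3
4 = 1·3 + 1
3 = 3·1 + 0  (stop)
So 295/32 = [9; 4, 1, 1, 3].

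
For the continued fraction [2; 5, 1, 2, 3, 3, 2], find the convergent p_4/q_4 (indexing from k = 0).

124/57

Using pₖ = aₖpₖ₋₁ + pₖ₋₂, qₖ = aₖqₖ₋₁ + qₖ₋₂ (with p₋₁=1, p₋₂=0, q₋₁=0, q₋₂=1):
  k=0: a=2, p=2, q=1
  k=1: a=5, p=11, q=5
  k=2: a=1, p=13, q=6
  k=3: a=2, p=37, q=17
  k=4: a=3, p=124, q=57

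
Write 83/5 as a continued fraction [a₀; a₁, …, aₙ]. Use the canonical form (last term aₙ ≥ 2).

[16; 1, 1, 2]

83 = 16·5 + 3
5 = 1·3 + 2
3 = 1·2 + 1
2 = 2·1 + 0  (stop)
So 83/5 = [16; 1, 1, 2].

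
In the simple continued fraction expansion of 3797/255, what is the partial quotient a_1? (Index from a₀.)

1

3797 = 14·255 + 227   →  a_0 = 14
255 = 1·227 + 28   →  a_1 = 1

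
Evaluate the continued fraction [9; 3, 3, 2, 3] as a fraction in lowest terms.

Fold from the inside: start with 3/1.
  2 + 1/3 = 7/3
  3 + 3/7 = 24/7
  3 + 7/24 = 79/24
  9 + 24/79 = 735/79

735/79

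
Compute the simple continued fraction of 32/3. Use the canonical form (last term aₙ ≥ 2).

32 = 10×3 + 2
3 = 1×2 + 1
2 = 2×1 + 0  (stop)
So 32/3 = [10; 1, 2].

[10; 1, 2]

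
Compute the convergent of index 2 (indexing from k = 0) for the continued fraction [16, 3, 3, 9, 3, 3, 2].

163/10

Using pₖ = aₖpₖ₋₁ + pₖ₋₂, qₖ = aₖqₖ₋₁ + qₖ₋₂ (with p₋₁=1, p₋₂=0, q₋₁=0, q₋₂=1):
  k=0: a=16, p=16, q=1
  k=1: a=3, p=49, q=3
  k=2: a=3, p=163, q=10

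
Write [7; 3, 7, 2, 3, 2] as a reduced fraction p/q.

2730/373

Fold from the inside: start with 2/1.
  3 + 1/2 = 7/2
  2 + 2/7 = 16/7
  7 + 7/16 = 119/16
  3 + 16/119 = 373/119
  7 + 119/373 = 2730/373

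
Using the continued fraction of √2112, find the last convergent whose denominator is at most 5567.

97198/2115

√2112 = [45; 1, 21, 1, 90, …] (period length 4).
Convergents:
  p_0/q_0 = 45/1
  p_1/q_1 = 46/1
  p_2/q_2 = 1011/22
  p_3/q_3 = 1057/23
  p_4/q_4 = 96141/2092
  p_5/q_5 = 97198/2115
  p_6/q_6 = 2137299/46507
q_5 = 2115 ≤ 5567 < 46507 = q_6, so the answer is 97198/2115.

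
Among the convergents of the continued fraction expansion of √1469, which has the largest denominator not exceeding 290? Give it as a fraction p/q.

11000/287

√1469 = [38; 3, 18, 1, 4, 1, 18, 3, 76, …] (period length 8).
Convergents:
  p_0/q_0 = 38/1
  p_1/q_1 = 115/3
  p_2/q_2 = 2108/55
  p_3/q_3 = 2223/58
  p_4/q_4 = 11000/287
  p_5/q_5 = 13223/345
q_4 = 287 ≤ 290 < 345 = q_5, so the answer is 11000/287.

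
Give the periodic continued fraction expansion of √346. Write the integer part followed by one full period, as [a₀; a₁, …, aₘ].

a₀ = ⌊√346⌋ = 18.
With m₀=0, d₀=1 and mₖ₊₁ = dₖaₖ − mₖ, dₖ₊₁ = (n − mₖ₊₁²)/dₖ, aₖ₊₁ = ⌊(a₀+mₖ₊₁)/dₖ₊₁⌋:
  k=1: m=18, d=22, a=1
  k=2: m=4, d=15, a=1
  k=3: m=11, d=15, a=1
  k=4: m=4, d=22, a=1
  k=5: m=18, d=1, a=36
d=1 and a=2a₀=36 at k=5, so the next step gives (m, d) = (18, 22) again — its k=1 value — and the period has length 5.

[18; 1, 1, 1, 1, 36]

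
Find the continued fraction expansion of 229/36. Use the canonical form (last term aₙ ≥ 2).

229 = 6*36 + 13
36 = 2*13 + 10
13 = 1*10 + 3
10 = 3*3 + 1
3 = 3*1 + 0  (stop)
So 229/36 = [6; 2, 1, 3, 3].

[6; 2, 1, 3, 3]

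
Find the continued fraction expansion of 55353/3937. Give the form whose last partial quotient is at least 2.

[14; 16, 1, 3, 19, 3]

55353 = 14×3937 + 235
3937 = 16×235 + 177
235 = 1×177 + 58
177 = 3×58 + 3
58 = 19×3 + 1
3 = 3×1 + 0  (stop)
So 55353/3937 = [14; 16, 1, 3, 19, 3].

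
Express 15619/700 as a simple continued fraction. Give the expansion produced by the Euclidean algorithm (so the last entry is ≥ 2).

15619 = 22×700 + 219
700 = 3×219 + 43
219 = 5×43 + 4
43 = 10×4 + 3
4 = 1×3 + 1
3 = 3×1 + 0  (stop)
So 15619/700 = [22; 3, 5, 10, 1, 3].

[22; 3, 5, 10, 1, 3]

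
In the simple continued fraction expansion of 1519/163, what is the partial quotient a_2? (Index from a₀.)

7

1519 = 9·163 + 52   →  a_0 = 9
163 = 3·52 + 7   →  a_1 = 3
52 = 7·7 + 3   →  a_2 = 7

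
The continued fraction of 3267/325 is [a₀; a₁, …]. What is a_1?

19

3267 = 10·325 + 17   →  a_0 = 10
325 = 19·17 + 2   →  a_1 = 19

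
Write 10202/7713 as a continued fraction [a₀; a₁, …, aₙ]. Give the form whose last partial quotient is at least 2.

[1; 3, 10, 8, 2, 14]

10202 = 1×7713 + 2489
7713 = 3×2489 + 246
2489 = 10×246 + 29
246 = 8×29 + 14
29 = 2×14 + 1
14 = 14×1 + 0  (stop)
So 10202/7713 = [1; 3, 10, 8, 2, 14].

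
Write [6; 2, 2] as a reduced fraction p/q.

32/5

Fold from the inside: start with 2/1.
  2 + 1/2 = 5/2
  6 + 2/5 = 32/5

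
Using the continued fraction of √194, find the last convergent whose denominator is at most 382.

√194 = [13; 1, 12, 1, 26, …] (period length 4).
Convergents:
  p_0/q_0 = 13/1
  p_1/q_1 = 14/1
  p_2/q_2 = 181/13
  p_3/q_3 = 195/14
  p_4/q_4 = 5251/377
  p_5/q_5 = 5446/391
q_4 = 377 ≤ 382 < 391 = q_5, so the answer is 5251/377.

5251/377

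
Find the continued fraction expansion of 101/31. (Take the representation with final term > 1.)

101 = 3*31 + 8
31 = 3*8 + 7
8 = 1*7 + 1
7 = 7*1 + 0  (stop)
So 101/31 = [3; 3, 1, 7].

[3; 3, 1, 7]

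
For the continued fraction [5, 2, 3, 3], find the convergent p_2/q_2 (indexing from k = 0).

Using pₖ = aₖpₖ₋₁ + pₖ₋₂, qₖ = aₖqₖ₋₁ + qₖ₋₂ (with p₋₁=1, p₋₂=0, q₋₁=0, q₋₂=1):
  k=0: a=5, p=5, q=1
  k=1: a=2, p=11, q=2
  k=2: a=3, p=38, q=7

38/7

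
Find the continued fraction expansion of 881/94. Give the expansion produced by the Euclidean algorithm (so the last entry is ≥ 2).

881 = 9*94 + 35
94 = 2*35 + 24
35 = 1*24 + 11
24 = 2*11 + 2
11 = 5*2 + 1
2 = 2*1 + 0  (stop)
So 881/94 = [9; 2, 1, 2, 5, 2].

[9; 2, 1, 2, 5, 2]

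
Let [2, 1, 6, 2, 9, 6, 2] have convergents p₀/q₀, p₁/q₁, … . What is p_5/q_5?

2485/867

Using pₖ = aₖpₖ₋₁ + pₖ₋₂, qₖ = aₖqₖ₋₁ + qₖ₋₂ (with p₋₁=1, p₋₂=0, q₋₁=0, q₋₂=1):
  k=0: a=2, p=2, q=1
  k=1: a=1, p=3, q=1
  k=2: a=6, p=20, q=7
  k=3: a=2, p=43, q=15
  k=4: a=9, p=407, q=142
  k=5: a=6, p=2485, q=867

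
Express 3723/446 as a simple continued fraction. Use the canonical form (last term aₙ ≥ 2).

3723 = 8·446 + 155
446 = 2·155 + 136
155 = 1·136 + 19
136 = 7·19 + 3
19 = 6·3 + 1
3 = 3·1 + 0  (stop)
So 3723/446 = [8; 2, 1, 7, 6, 3].

[8; 2, 1, 7, 6, 3]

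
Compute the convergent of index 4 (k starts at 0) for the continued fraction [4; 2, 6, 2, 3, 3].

Using pₖ = aₖpₖ₋₁ + pₖ₋₂, qₖ = aₖqₖ₋₁ + qₖ₋₂ (with p₋₁=1, p₋₂=0, q₋₁=0, q₋₂=1):
  k=0: a=4, p=4, q=1
  k=1: a=2, p=9, q=2
  k=2: a=6, p=58, q=13
  k=3: a=2, p=125, q=28
  k=4: a=3, p=433, q=97

433/97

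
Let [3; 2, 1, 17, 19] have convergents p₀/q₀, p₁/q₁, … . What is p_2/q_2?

Using pₖ = aₖpₖ₋₁ + pₖ₋₂, qₖ = aₖqₖ₋₁ + qₖ₋₂ (with p₋₁=1, p₋₂=0, q₋₁=0, q₋₂=1):
  k=0: a=3, p=3, q=1
  k=1: a=2, p=7, q=2
  k=2: a=1, p=10, q=3

10/3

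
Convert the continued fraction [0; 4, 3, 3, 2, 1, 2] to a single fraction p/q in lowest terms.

89/383

Fold from the inside: start with 2/1.
  1 + 1/2 = 3/2
  2 + 2/3 = 8/3
  3 + 3/8 = 27/8
  3 + 8/27 = 89/27
  4 + 27/89 = 383/89
  0 + 89/383 = 89/383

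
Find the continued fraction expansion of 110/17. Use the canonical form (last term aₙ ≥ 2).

110 = 6×17 + 8
17 = 2×8 + 1
8 = 8×1 + 0  (stop)
So 110/17 = [6; 2, 8].

[6; 2, 8]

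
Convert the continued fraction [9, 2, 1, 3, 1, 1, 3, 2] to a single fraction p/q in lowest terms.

1900/203

Using pₖ = aₖpₖ₋₁ + pₖ₋₂ and qₖ = aₖqₖ₋₁ + qₖ₋₂:
  k=0: a=9, p=9, q=1
  k=1: a=2, p=19, q=2
  k=2: a=1, p=28, q=3
  k=3: a=3, p=103, q=11
  k=4: a=1, p=131, q=14
  k=5: a=1, p=234, q=25
  k=6: a=3, p=833, q=89
  k=7: a=2, p=1900, q=203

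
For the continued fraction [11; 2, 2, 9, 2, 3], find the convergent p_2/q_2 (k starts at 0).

Using pₖ = aₖpₖ₋₁ + pₖ₋₂, qₖ = aₖqₖ₋₁ + qₖ₋₂ (with p₋₁=1, p₋₂=0, q₋₁=0, q₋₂=1):
  k=0: a=11, p=11, q=1
  k=1: a=2, p=23, q=2
  k=2: a=2, p=57, q=5

57/5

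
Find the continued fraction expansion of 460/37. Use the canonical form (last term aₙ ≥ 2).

460 = 12·37 + 16
37 = 2·16 + 5
16 = 3·5 + 1
5 = 5·1 + 0  (stop)
So 460/37 = [12; 2, 3, 5].

[12; 2, 3, 5]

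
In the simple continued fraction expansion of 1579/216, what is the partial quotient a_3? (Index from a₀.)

1579 = 7·216 + 67   →  a_0 = 7
216 = 3·67 + 15   →  a_1 = 3
67 = 4·15 + 7   →  a_2 = 4
15 = 2·7 + 1   →  a_3 = 2

2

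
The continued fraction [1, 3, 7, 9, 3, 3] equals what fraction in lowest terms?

Using pₖ = aₖpₖ₋₁ + pₖ₋₂ and qₖ = aₖqₖ₋₁ + qₖ₋₂:
  k=0: a=1, p=1, q=1
  k=1: a=3, p=4, q=3
  k=2: a=7, p=29, q=22
  k=3: a=9, p=265, q=201
  k=4: a=3, p=824, q=625
  k=5: a=3, p=2737, q=2076

2737/2076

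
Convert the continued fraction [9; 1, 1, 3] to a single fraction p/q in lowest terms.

Using pₖ = aₖpₖ₋₁ + pₖ₋₂ and qₖ = aₖqₖ₋₁ + qₖ₋₂:
  k=0: a=9, p=9, q=1
  k=1: a=1, p=10, q=1
  k=2: a=1, p=19, q=2
  k=3: a=3, p=67, q=7

67/7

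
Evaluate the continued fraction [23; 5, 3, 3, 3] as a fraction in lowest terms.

4058/175

Using pₖ = aₖpₖ₋₁ + pₖ₋₂ and qₖ = aₖqₖ₋₁ + qₖ₋₂:
  k=0: a=23, p=23, q=1
  k=1: a=5, p=116, q=5
  k=2: a=3, p=371, q=16
  k=3: a=3, p=1229, q=53
  k=4: a=3, p=4058, q=175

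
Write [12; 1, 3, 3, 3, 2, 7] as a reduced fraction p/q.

9397/736

Using pₖ = aₖpₖ₋₁ + pₖ₋₂ and qₖ = aₖqₖ₋₁ + qₖ₋₂:
  k=0: a=12, p=12, q=1
  k=1: a=1, p=13, q=1
  k=2: a=3, p=51, q=4
  k=3: a=3, p=166, q=13
  k=4: a=3, p=549, q=43
  k=5: a=2, p=1264, q=99
  k=6: a=7, p=9397, q=736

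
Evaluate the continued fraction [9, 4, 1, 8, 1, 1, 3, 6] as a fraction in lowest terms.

Using pₖ = aₖpₖ₋₁ + pₖ₋₂ and qₖ = aₖqₖ₋₁ + qₖ₋₂:
  k=0: a=9, p=9, q=1
  k=1: a=4, p=37, q=4
  k=2: a=1, p=46, q=5
  k=3: a=8, p=405, q=44
  k=4: a=1, p=451, q=49
  k=5: a=1, p=856, q=93
  k=6: a=3, p=3019, q=328
  k=7: a=6, p=18970, q=2061

18970/2061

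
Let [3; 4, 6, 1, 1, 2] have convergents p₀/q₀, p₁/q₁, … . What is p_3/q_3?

94/29

Using pₖ = aₖpₖ₋₁ + pₖ₋₂, qₖ = aₖqₖ₋₁ + qₖ₋₂ (with p₋₁=1, p₋₂=0, q₋₁=0, q₋₂=1):
  k=0: a=3, p=3, q=1
  k=1: a=4, p=13, q=4
  k=2: a=6, p=81, q=25
  k=3: a=1, p=94, q=29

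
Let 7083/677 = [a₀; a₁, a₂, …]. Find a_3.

7

7083 = 10·677 + 313   →  a_0 = 10
677 = 2·313 + 51   →  a_1 = 2
313 = 6·51 + 7   →  a_2 = 6
51 = 7·7 + 2   →  a_3 = 7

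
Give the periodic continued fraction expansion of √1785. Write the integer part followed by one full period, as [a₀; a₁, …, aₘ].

a₀ = ⌊√1785⌋ = 42.

[42; 4, 84]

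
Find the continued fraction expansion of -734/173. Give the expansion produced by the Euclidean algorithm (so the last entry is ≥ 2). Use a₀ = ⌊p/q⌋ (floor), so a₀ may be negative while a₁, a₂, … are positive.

[-5; 1, 3, 8, 2, 2]

-734 = -5*173 + 131
173 = 1*131 + 42
131 = 3*42 + 5
42 = 8*5 + 2
5 = 2*2 + 1
2 = 2*1 + 0  (stop)
So -734/173 = [-5; 1, 3, 8, 2, 2].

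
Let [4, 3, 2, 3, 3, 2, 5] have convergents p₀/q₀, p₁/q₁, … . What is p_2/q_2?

30/7

Using pₖ = aₖpₖ₋₁ + pₖ₋₂, qₖ = aₖqₖ₋₁ + qₖ₋₂ (with p₋₁=1, p₋₂=0, q₋₁=0, q₋₂=1):
  k=0: a=4, p=4, q=1
  k=1: a=3, p=13, q=3
  k=2: a=2, p=30, q=7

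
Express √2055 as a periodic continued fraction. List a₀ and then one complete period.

[45; 3, 90]

a₀ = ⌊√2055⌋ = 45.
With m₀=0, d₀=1 and mₖ₊₁ = dₖaₖ − mₖ, dₖ₊₁ = (n − mₖ₊₁²)/dₖ, aₖ₊₁ = ⌊(a₀+mₖ₊₁)/dₖ₊₁⌋:
  k=1: m=45, d=30, a=3
  k=2: m=45, d=1, a=90
d=1 and a=2a₀=90 at k=2, so the next step gives (m, d) = (45, 30) again — its k=1 value — and the period has length 2.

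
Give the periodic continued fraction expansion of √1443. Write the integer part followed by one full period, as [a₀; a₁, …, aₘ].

a₀ = ⌊√1443⌋ = 37.

[37; 1, 74]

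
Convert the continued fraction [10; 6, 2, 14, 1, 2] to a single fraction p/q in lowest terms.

Using pₖ = aₖpₖ₋₁ + pₖ₋₂ and qₖ = aₖqₖ₋₁ + qₖ₋₂:
  k=0: a=10, p=10, q=1
  k=1: a=6, p=61, q=6
  k=2: a=2, p=132, q=13
  k=3: a=14, p=1909, q=188
  k=4: a=1, p=2041, q=201
  k=5: a=2, p=5991, q=590

5991/590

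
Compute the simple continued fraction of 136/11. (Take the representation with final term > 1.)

[12; 2, 1, 3]

136 = 12·11 + 4
11 = 2·4 + 3
4 = 1·3 + 1
3 = 3·1 + 0  (stop)
So 136/11 = [12; 2, 1, 3].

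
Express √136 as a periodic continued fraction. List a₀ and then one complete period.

a₀ = ⌊√136⌋ = 11.

[11; 1, 1, 1, 22]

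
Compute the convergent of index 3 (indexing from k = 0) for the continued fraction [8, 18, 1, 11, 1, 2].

1828/227

Using pₖ = aₖpₖ₋₁ + pₖ₋₂, qₖ = aₖqₖ₋₁ + qₖ₋₂ (with p₋₁=1, p₋₂=0, q₋₁=0, q₋₂=1):
  k=0: a=8, p=8, q=1
  k=1: a=18, p=145, q=18
  k=2: a=1, p=153, q=19
  k=3: a=11, p=1828, q=227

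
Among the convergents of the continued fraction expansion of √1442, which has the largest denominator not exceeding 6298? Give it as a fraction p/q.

√1442 = [37; 1, 36, 1, 74, …] (period length 4).
Convergents:
  p_0/q_0 = 37/1
  p_1/q_1 = 38/1
  p_2/q_2 = 1405/37
  p_3/q_3 = 1443/38
  p_4/q_4 = 108187/2849
  p_5/q_5 = 109630/2887
  p_6/q_6 = 4054867/106781
q_5 = 2887 ≤ 6298 < 106781 = q_6, so the answer is 109630/2887.

109630/2887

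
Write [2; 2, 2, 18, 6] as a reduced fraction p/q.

Using pₖ = aₖpₖ₋₁ + pₖ₋₂ and qₖ = aₖqₖ₋₁ + qₖ₋₂:
  k=0: a=2, p=2, q=1
  k=1: a=2, p=5, q=2
  k=2: a=2, p=12, q=5
  k=3: a=18, p=221, q=92
  k=4: a=6, p=1338, q=557

1338/557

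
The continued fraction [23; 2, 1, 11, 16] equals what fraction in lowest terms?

Fold from the inside: start with 16/1.
  11 + 1/16 = 177/16
  1 + 16/177 = 193/177
  2 + 177/193 = 563/193
  23 + 193/563 = 13142/563

13142/563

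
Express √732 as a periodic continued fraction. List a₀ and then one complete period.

a₀ = ⌊√732⌋ = 27.
With m₀=0, d₀=1 and mₖ₊₁ = dₖaₖ − mₖ, dₖ₊₁ = (n − mₖ₊₁²)/dₖ, aₖ₊₁ = ⌊(a₀+mₖ₊₁)/dₖ₊₁⌋:
  k=1: m=27, d=3, a=18
  k=2: m=27, d=1, a=54
d=1 and a=2a₀=54 at k=2, so the next step gives (m, d) = (27, 3) again — its k=1 value — and the period has length 2.

[27; 18, 54]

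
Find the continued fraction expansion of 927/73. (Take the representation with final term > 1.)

[12; 1, 2, 3, 7]

927 = 12×73 + 51
73 = 1×51 + 22
51 = 2×22 + 7
22 = 3×7 + 1
7 = 7×1 + 0  (stop)
So 927/73 = [12; 1, 2, 3, 7].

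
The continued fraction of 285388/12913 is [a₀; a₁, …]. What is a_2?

285388 = 22·12913 + 1302   →  a_0 = 22
12913 = 9·1302 + 1195   →  a_1 = 9
1302 = 1·1195 + 107   →  a_2 = 1

1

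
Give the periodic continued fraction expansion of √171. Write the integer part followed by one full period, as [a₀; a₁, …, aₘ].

[13; 13, 26]

a₀ = ⌊√171⌋ = 13.
With m₀=0, d₀=1 and mₖ₊₁ = dₖaₖ − mₖ, dₖ₊₁ = (n − mₖ₊₁²)/dₖ, aₖ₊₁ = ⌊(a₀+mₖ₊₁)/dₖ₊₁⌋:
  k=1: m=13, d=2, a=13
  k=2: m=13, d=1, a=26
d=1 and a=2a₀=26 at k=2, so the next step gives (m, d) = (13, 2) again — its k=1 value — and the period has length 2.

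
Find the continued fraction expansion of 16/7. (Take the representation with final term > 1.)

[2; 3, 2]

16 = 2×7 + 2
7 = 3×2 + 1
2 = 2×1 + 0  (stop)
So 16/7 = [2; 3, 2].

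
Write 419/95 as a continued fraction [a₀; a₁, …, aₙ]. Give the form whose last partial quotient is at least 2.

[4; 2, 2, 3, 2, 2]

419 = 4·95 + 39
95 = 2·39 + 17
39 = 2·17 + 5
17 = 3·5 + 2
5 = 2·2 + 1
2 = 2·1 + 0  (stop)
So 419/95 = [4; 2, 2, 3, 2, 2].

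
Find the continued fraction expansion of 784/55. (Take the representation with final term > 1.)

784 = 14*55 + 14
55 = 3*14 + 13
14 = 1*13 + 1
13 = 13*1 + 0  (stop)
So 784/55 = [14; 3, 1, 13].

[14; 3, 1, 13]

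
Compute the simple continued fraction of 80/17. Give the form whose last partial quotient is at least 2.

[4; 1, 2, 2, 2]

80 = 4×17 + 12
17 = 1×12 + 5
12 = 2×5 + 2
5 = 2×2 + 1
2 = 2×1 + 0  (stop)
So 80/17 = [4; 1, 2, 2, 2].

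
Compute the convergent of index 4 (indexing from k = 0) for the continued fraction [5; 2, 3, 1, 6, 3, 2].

Using pₖ = aₖpₖ₋₁ + pₖ₋₂, qₖ = aₖqₖ₋₁ + qₖ₋₂ (with p₋₁=1, p₋₂=0, q₋₁=0, q₋₂=1):
  k=0: a=5, p=5, q=1
  k=1: a=2, p=11, q=2
  k=2: a=3, p=38, q=7
  k=3: a=1, p=49, q=9
  k=4: a=6, p=332, q=61

332/61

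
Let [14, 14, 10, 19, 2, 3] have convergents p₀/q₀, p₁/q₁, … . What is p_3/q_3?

37893/2693

Using pₖ = aₖpₖ₋₁ + pₖ₋₂, qₖ = aₖqₖ₋₁ + qₖ₋₂ (with p₋₁=1, p₋₂=0, q₋₁=0, q₋₂=1):
  k=0: a=14, p=14, q=1
  k=1: a=14, p=197, q=14
  k=2: a=10, p=1984, q=141
  k=3: a=19, p=37893, q=2693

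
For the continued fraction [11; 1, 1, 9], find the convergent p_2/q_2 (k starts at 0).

23/2

Using pₖ = aₖpₖ₋₁ + pₖ₋₂, qₖ = aₖqₖ₋₁ + qₖ₋₂ (with p₋₁=1, p₋₂=0, q₋₁=0, q₋₂=1):
  k=0: a=11, p=11, q=1
  k=1: a=1, p=12, q=1
  k=2: a=1, p=23, q=2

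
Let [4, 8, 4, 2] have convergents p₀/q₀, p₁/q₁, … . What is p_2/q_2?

Using pₖ = aₖpₖ₋₁ + pₖ₋₂, qₖ = aₖqₖ₋₁ + qₖ₋₂ (with p₋₁=1, p₋₂=0, q₋₁=0, q₋₂=1):
  k=0: a=4, p=4, q=1
  k=1: a=8, p=33, q=8
  k=2: a=4, p=136, q=33

136/33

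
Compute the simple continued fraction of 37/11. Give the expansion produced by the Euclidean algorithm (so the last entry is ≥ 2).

[3; 2, 1, 3]

37 = 3×11 + 4
11 = 2×4 + 3
4 = 1×3 + 1
3 = 3×1 + 0  (stop)
So 37/11 = [3; 2, 1, 3].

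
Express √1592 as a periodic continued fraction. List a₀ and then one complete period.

[39; 1, 8, 1, 78]

a₀ = ⌊√1592⌋ = 39.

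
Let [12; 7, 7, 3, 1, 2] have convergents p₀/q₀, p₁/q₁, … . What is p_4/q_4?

2513/207

Using pₖ = aₖpₖ₋₁ + pₖ₋₂, qₖ = aₖqₖ₋₁ + qₖ₋₂ (with p₋₁=1, p₋₂=0, q₋₁=0, q₋₂=1):
  k=0: a=12, p=12, q=1
  k=1: a=7, p=85, q=7
  k=2: a=7, p=607, q=50
  k=3: a=3, p=1906, q=157
  k=4: a=1, p=2513, q=207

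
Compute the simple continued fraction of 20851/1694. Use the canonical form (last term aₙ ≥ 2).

[12; 3, 4, 5, 2, 3, 3]

20851 = 12×1694 + 523
1694 = 3×523 + 125
523 = 4×125 + 23
125 = 5×23 + 10
23 = 2×10 + 3
10 = 3×3 + 1
3 = 3×1 + 0  (stop)
So 20851/1694 = [12; 3, 4, 5, 2, 3, 3].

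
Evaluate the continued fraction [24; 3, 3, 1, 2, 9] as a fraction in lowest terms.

Fold from the inside: start with 9/1.
  2 + 1/9 = 19/9
  1 + 9/19 = 28/19
  3 + 19/28 = 103/28
  3 + 28/103 = 337/103
  24 + 103/337 = 8191/337

8191/337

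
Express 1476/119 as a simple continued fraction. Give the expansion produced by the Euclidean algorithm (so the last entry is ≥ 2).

1476 = 12×119 + 48
119 = 2×48 + 23
48 = 2×23 + 2
23 = 11×2 + 1
2 = 2×1 + 0  (stop)
So 1476/119 = [12; 2, 2, 11, 2].

[12; 2, 2, 11, 2]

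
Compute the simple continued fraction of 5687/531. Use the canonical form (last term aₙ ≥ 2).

[10; 1, 2, 2, 4, 3, 5]

5687 = 10·531 + 377
531 = 1·377 + 154
377 = 2·154 + 69
154 = 2·69 + 16
69 = 4·16 + 5
16 = 3·5 + 1
5 = 5·1 + 0  (stop)
So 5687/531 = [10; 1, 2, 2, 4, 3, 5].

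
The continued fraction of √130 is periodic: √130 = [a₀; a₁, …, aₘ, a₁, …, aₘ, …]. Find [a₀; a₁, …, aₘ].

a₀ = ⌊√130⌋ = 11.
With m₀=0, d₀=1 and mₖ₊₁ = dₖaₖ − mₖ, dₖ₊₁ = (n − mₖ₊₁²)/dₖ, aₖ₊₁ = ⌊(a₀+mₖ₊₁)/dₖ₊₁⌋:
  k=1: m=11, d=9, a=2
  k=2: m=7, d=9, a=2
  k=3: m=11, d=1, a=22
d=1 and a=2a₀=22 at k=3, so the next step gives (m, d) = (11, 9) again — its k=1 value — and the period has length 3.

[11; 2, 2, 22]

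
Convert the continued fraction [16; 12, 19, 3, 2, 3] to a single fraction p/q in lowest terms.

Using pₖ = aₖpₖ₋₁ + pₖ₋₂ and qₖ = aₖqₖ₋₁ + qₖ₋₂:
  k=0: a=16, p=16, q=1
  k=1: a=12, p=193, q=12
  k=2: a=19, p=3683, q=229
  k=3: a=3, p=11242, q=699
  k=4: a=2, p=26167, q=1627
  k=5: a=3, p=89743, q=5580

89743/5580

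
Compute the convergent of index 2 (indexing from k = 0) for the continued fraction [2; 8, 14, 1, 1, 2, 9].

Using pₖ = aₖpₖ₋₁ + pₖ₋₂, qₖ = aₖqₖ₋₁ + qₖ₋₂ (with p₋₁=1, p₋₂=0, q₋₁=0, q₋₂=1):
  k=0: a=2, p=2, q=1
  k=1: a=8, p=17, q=8
  k=2: a=14, p=240, q=113

240/113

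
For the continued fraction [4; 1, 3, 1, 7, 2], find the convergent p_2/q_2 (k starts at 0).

Using pₖ = aₖpₖ₋₁ + pₖ₋₂, qₖ = aₖqₖ₋₁ + qₖ₋₂ (with p₋₁=1, p₋₂=0, q₋₁=0, q₋₂=1):
  k=0: a=4, p=4, q=1
  k=1: a=1, p=5, q=1
  k=2: a=3, p=19, q=4

19/4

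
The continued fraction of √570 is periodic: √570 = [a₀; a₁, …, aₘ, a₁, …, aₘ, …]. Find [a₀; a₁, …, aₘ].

a₀ = ⌊√570⌋ = 23.
With m₀=0, d₀=1 and mₖ₊₁ = dₖaₖ − mₖ, dₖ₊₁ = (n − mₖ₊₁²)/dₖ, aₖ₊₁ = ⌊(a₀+mₖ₊₁)/dₖ₊₁⌋:
  k=1: m=23, d=41, a=1
  k=2: m=18, d=6, a=6
  k=3: m=18, d=41, a=1
  k=4: m=23, d=1, a=46
d=1 and a=2a₀=46 at k=4, so the next step gives (m, d) = (23, 41) again — its k=1 value — and the period has length 4.

[23; 1, 6, 1, 46]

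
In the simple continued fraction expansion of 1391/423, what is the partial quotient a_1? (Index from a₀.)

1391 = 3·423 + 122   →  a_0 = 3
423 = 3·122 + 57   →  a_1 = 3

3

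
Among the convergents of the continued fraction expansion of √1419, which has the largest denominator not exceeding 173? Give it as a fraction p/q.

√1419 = [37; 1, 2, 37, 2, 1, 74, …] (period length 6).
Convergents:
  p_0/q_0 = 37/1
  p_1/q_1 = 38/1
  p_2/q_2 = 113/3
  p_3/q_3 = 4219/112
  p_4/q_4 = 8551/227
q_3 = 112 ≤ 173 < 227 = q_4, so the answer is 4219/112.

4219/112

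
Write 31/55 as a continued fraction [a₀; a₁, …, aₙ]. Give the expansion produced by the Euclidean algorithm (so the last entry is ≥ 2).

[0; 1, 1, 3, 2, 3]

31 = 0×55 + 31
55 = 1×31 + 24
31 = 1×24 + 7
24 = 3×7 + 3
7 = 2×3 + 1
3 = 3×1 + 0  (stop)
So 31/55 = [0; 1, 1, 3, 2, 3].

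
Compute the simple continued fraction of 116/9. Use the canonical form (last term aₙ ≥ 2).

[12; 1, 8]

116 = 12×9 + 8
9 = 1×8 + 1
8 = 8×1 + 0  (stop)
So 116/9 = [12; 1, 8].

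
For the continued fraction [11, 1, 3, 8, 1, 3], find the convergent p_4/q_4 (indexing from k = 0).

Using pₖ = aₖpₖ₋₁ + pₖ₋₂, qₖ = aₖqₖ₋₁ + qₖ₋₂ (with p₋₁=1, p₋₂=0, q₋₁=0, q₋₂=1):
  k=0: a=11, p=11, q=1
  k=1: a=1, p=12, q=1
  k=2: a=3, p=47, q=4
  k=3: a=8, p=388, q=33
  k=4: a=1, p=435, q=37

435/37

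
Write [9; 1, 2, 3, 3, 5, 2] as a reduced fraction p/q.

3714/383

Using pₖ = aₖpₖ₋₁ + pₖ₋₂ and qₖ = aₖqₖ₋₁ + qₖ₋₂:
  k=0: a=9, p=9, q=1
  k=1: a=1, p=10, q=1
  k=2: a=2, p=29, q=3
  k=3: a=3, p=97, q=10
  k=4: a=3, p=320, q=33
  k=5: a=5, p=1697, q=175
  k=6: a=2, p=3714, q=383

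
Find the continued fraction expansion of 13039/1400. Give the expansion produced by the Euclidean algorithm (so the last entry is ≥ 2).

[9; 3, 5, 3, 2, 5, 2]

13039 = 9·1400 + 439
1400 = 3·439 + 83
439 = 5·83 + 24
83 = 3·24 + 11
24 = 2·11 + 2
11 = 5·2 + 1
2 = 2·1 + 0  (stop)
So 13039/1400 = [9; 3, 5, 3, 2, 5, 2].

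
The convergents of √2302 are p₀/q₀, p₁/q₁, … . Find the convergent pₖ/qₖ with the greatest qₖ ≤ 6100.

√2302 = [47; 1, 46, 1, 94, …] (period length 4).
Convergents:
  p_0/q_0 = 47/1
  p_1/q_1 = 48/1
  p_2/q_2 = 2255/47
  p_3/q_3 = 2303/48
  p_4/q_4 = 218737/4559
  p_5/q_5 = 221040/4607
  p_6/q_6 = 10386577/216481
q_5 = 4607 ≤ 6100 < 216481 = q_6, so the answer is 221040/4607.

221040/4607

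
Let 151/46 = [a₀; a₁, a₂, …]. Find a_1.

151 = 3·46 + 13   →  a_0 = 3
46 = 3·13 + 7   →  a_1 = 3

3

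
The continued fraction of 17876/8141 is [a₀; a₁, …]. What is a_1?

17876 = 2·8141 + 1594   →  a_0 = 2
8141 = 5·1594 + 171   →  a_1 = 5

5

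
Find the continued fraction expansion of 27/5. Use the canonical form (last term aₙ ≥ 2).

27 = 5×5 + 2
5 = 2×2 + 1
2 = 2×1 + 0  (stop)
So 27/5 = [5; 2, 2].

[5; 2, 2]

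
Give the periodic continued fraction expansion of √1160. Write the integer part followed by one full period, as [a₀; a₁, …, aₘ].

a₀ = ⌊√1160⌋ = 34.

[34; 17, 68]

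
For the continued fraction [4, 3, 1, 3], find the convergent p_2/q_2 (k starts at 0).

17/4

Using pₖ = aₖpₖ₋₁ + pₖ₋₂, qₖ = aₖqₖ₋₁ + qₖ₋₂ (with p₋₁=1, p₋₂=0, q₋₁=0, q₋₂=1):
  k=0: a=4, p=4, q=1
  k=1: a=3, p=13, q=3
  k=2: a=1, p=17, q=4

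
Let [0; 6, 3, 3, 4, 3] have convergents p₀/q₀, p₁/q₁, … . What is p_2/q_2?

3/19

Using pₖ = aₖpₖ₋₁ + pₖ₋₂, qₖ = aₖqₖ₋₁ + qₖ₋₂ (with p₋₁=1, p₋₂=0, q₋₁=0, q₋₂=1):
  k=0: a=0, p=0, q=1
  k=1: a=6, p=1, q=6
  k=2: a=3, p=3, q=19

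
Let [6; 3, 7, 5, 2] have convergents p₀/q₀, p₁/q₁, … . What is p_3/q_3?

Using pₖ = aₖpₖ₋₁ + pₖ₋₂, qₖ = aₖqₖ₋₁ + qₖ₋₂ (with p₋₁=1, p₋₂=0, q₋₁=0, q₋₂=1):
  k=0: a=6, p=6, q=1
  k=1: a=3, p=19, q=3
  k=2: a=7, p=139, q=22
  k=3: a=5, p=714, q=113

714/113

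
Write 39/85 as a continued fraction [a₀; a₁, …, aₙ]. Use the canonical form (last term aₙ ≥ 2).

39 = 0·85 + 39
85 = 2·39 + 7
39 = 5·7 + 4
7 = 1·4 + 3
4 = 1·3 + 1
3 = 3·1 + 0  (stop)
So 39/85 = [0; 2, 5, 1, 1, 3].

[0; 2, 5, 1, 1, 3]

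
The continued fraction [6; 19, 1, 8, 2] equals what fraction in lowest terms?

Fold from the inside: start with 2/1.
  8 + 1/2 = 17/2
  1 + 2/17 = 19/17
  19 + 17/19 = 378/19
  6 + 19/378 = 2287/378

2287/378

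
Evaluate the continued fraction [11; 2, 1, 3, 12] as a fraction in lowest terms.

Using pₖ = aₖpₖ₋₁ + pₖ₋₂ and qₖ = aₖqₖ₋₁ + qₖ₋₂:
  k=0: a=11, p=11, q=1
  k=1: a=2, p=23, q=2
  k=2: a=1, p=34, q=3
  k=3: a=3, p=125, q=11
  k=4: a=12, p=1534, q=135

1534/135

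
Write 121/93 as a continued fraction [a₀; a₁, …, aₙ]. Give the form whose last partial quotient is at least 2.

121 = 1*93 + 28
93 = 3*28 + 9
28 = 3*9 + 1
9 = 9*1 + 0  (stop)
So 121/93 = [1; 3, 3, 9].

[1; 3, 3, 9]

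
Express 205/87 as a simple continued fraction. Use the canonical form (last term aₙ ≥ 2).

[2; 2, 1, 4, 6]

205 = 2×87 + 31
87 = 2×31 + 25
31 = 1×25 + 6
25 = 4×6 + 1
6 = 6×1 + 0  (stop)
So 205/87 = [2; 2, 1, 4, 6].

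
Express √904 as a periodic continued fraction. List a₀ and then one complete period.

a₀ = ⌊√904⌋ = 30.
With m₀=0, d₀=1 and mₖ₊₁ = dₖaₖ − mₖ, dₖ₊₁ = (n − mₖ₊₁²)/dₖ, aₖ₊₁ = ⌊(a₀+mₖ₊₁)/dₖ₊₁⌋:
  k=1: m=30, d=4, a=15
  k=2: m=30, d=1, a=60
d=1 and a=2a₀=60 at k=2, so the next step gives (m, d) = (30, 4) again — its k=1 value — and the period has length 2.

[30; 15, 60]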